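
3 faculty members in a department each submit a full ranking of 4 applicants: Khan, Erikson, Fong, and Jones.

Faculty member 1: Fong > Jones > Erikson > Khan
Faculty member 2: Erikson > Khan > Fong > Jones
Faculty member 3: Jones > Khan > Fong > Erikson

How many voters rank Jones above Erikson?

2

Ballots ranking Jones above Erikson: 2.
Ballots ranking Erikson above Jones: 1.
So 2 of 3 voters prefer Jones to Erikson.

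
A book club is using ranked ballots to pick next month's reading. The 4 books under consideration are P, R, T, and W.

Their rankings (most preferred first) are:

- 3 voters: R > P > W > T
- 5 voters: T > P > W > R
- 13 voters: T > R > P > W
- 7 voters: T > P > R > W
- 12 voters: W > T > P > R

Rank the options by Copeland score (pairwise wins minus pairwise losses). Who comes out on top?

T

Pairwise results:
  P vs R: P wins 24–16.
  P vs T: T wins 37–3.
  P vs W: P wins 28–12.
  R vs T: T wins 37–3.
  R vs W: R wins 23–17.
  T vs W: T wins 25–15.
Copeland scores (wins − losses):
  P: 2 − 1 = 1
  R: 1 − 2 = -1
  T: 3 − 0 = 3
  W: 0 − 3 = -3
T has the best Copeland score.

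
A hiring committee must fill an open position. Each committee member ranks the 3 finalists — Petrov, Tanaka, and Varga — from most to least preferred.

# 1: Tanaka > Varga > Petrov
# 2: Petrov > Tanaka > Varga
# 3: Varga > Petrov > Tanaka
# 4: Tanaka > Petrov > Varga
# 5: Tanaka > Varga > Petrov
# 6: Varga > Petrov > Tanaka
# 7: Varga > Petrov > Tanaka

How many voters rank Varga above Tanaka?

3

Ballots ranking Varga above Tanaka: 3.
Ballots ranking Tanaka above Varga: 4.
So 3 of 7 voters prefer Varga to Tanaka.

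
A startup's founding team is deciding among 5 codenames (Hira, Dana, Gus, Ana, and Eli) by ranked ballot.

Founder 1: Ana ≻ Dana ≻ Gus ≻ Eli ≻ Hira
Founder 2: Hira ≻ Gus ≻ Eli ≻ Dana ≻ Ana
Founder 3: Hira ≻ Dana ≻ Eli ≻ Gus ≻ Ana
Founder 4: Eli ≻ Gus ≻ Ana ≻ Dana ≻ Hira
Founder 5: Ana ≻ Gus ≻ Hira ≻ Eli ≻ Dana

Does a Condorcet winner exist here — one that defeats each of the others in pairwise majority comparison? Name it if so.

Head-to-head results (5 voters total):
Hira vs Dana: Hira wins 3–2.
Hira vs Gus: Gus wins 3–2.
Hira vs Ana: Ana wins 3–2.
Hira vs Eli: Hira wins 3–2.
Dana vs Gus: Gus wins 3–2.
Dana vs Ana: Ana wins 3–2.
Dana vs Eli: Eli wins 3–2.
Gus vs Ana: Gus wins 3–2.
Gus vs Eli: Gus wins 3–2.
Ana vs Eli: Eli wins 3–2.
Gus beats each rival — Hira (3–2), Dana (3–2), Ana (3–2), Eli (3–2) — so Gus is the Condorcet winner.

Gus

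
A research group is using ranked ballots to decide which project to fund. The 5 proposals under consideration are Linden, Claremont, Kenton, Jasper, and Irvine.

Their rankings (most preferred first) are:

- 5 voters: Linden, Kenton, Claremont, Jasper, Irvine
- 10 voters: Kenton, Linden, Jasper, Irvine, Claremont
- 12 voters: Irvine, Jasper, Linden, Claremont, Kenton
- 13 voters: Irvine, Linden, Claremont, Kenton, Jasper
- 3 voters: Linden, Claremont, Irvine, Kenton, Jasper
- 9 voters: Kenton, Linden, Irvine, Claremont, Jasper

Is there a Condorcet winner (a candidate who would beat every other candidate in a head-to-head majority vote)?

Yes

Head-to-head results (52 voters total):
Linden vs Claremont: Linden wins 52–0.
Linden vs Kenton: Linden wins 33–19.
Linden vs Jasper: Linden wins 40–12.
Linden vs Irvine: Linden wins 27–25.
Claremont vs Kenton: Claremont wins 28–24.
Claremont vs Jasper: Claremont wins 30–22.
Claremont vs Irvine: Irvine wins 44–8.
Kenton vs Jasper: Kenton wins 40–12.
Kenton vs Irvine: Irvine wins 28–24.
Jasper vs Irvine: Irvine wins 37–15.
Linden beats each rival — Claremont (52–0), Kenton (33–19), Jasper (40–12), Irvine (27–25) — so Linden is the Condorcet winner.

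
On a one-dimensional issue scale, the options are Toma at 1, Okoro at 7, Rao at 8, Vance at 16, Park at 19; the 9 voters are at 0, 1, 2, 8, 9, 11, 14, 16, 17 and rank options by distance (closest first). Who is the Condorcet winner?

Rao

With single-peaked preferences on a line, the Condorcet winner is the candidate closest to the median voter.
The median voter (position 9) is closest to Rao at 8.
Check: Rao vs Vance — voters closer to Rao: 6 of 9.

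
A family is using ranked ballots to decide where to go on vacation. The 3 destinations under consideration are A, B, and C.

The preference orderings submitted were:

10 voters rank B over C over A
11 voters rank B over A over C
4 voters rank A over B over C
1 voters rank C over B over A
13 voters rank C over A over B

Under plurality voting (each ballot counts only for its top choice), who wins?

First-place vote totals:
  A: 4
  B: 21
  C: 14
B has the most first-place votes.

B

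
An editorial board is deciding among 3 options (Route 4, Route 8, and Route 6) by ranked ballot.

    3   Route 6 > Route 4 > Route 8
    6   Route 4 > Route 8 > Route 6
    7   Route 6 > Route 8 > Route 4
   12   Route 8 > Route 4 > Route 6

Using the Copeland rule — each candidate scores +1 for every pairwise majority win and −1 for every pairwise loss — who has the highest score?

Pairwise results:
  Route 4 vs Route 8: Route 8 wins 19–9.
  Route 4 vs Route 6: Route 4 wins 18–10.
  Route 8 vs Route 6: Route 8 wins 18–10.
Copeland scores (wins − losses):
  Route 4: 1 − 1 = 0
  Route 8: 2 − 0 = 2
  Route 6: 0 − 2 = -2
Route 8 has the best Copeland score.

Route 8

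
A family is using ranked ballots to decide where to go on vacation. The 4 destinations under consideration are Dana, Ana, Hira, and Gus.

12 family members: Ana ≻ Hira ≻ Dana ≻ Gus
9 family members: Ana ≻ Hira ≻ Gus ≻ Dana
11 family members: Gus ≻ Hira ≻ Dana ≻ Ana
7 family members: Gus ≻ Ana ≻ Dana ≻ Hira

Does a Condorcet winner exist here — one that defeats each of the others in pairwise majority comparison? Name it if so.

Ana

Head-to-head results (39 voters total):
Dana vs Ana: Ana wins 28–11.
Dana vs Hira: Hira wins 32–7.
Dana vs Gus: Gus wins 27–12.
Ana vs Hira: Ana wins 28–11.
Ana vs Gus: Ana wins 21–18.
Hira vs Gus: Hira wins 21–18.
Ana beats each rival — Dana (28–11), Hira (28–11), Gus (21–18) — so Ana is the Condorcet winner.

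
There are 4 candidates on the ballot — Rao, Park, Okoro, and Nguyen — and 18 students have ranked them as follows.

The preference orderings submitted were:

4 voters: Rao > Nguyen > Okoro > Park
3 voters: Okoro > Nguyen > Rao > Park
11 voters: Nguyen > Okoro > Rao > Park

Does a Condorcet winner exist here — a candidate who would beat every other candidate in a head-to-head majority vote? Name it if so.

Head-to-head results (18 voters total):
Rao vs Park: Rao wins 18–0.
Rao vs Okoro: Okoro wins 14–4.
Rao vs Nguyen: Nguyen wins 14–4.
Park vs Okoro: Okoro wins 18–0.
Park vs Nguyen: Nguyen wins 18–0.
Okoro vs Nguyen: Nguyen wins 15–3.
Nguyen beats each rival — Rao (14–4), Park (18–0), Okoro (15–3) — so Nguyen is the Condorcet winner.

Nguyen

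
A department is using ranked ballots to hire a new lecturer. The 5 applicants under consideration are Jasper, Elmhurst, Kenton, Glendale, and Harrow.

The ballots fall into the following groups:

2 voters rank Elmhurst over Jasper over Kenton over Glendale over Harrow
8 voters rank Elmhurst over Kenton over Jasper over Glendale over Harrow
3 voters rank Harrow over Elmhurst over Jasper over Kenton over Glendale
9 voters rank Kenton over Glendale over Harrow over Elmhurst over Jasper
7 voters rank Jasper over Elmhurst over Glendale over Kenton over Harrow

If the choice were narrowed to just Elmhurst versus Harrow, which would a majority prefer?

Ballots ranking Elmhurst above Harrow: 2+8+7 = 17.
Ballots ranking Harrow above Elmhurst: 3+9 = 12.
Elmhurst wins the head-to-head, 17–12.

Elmhurst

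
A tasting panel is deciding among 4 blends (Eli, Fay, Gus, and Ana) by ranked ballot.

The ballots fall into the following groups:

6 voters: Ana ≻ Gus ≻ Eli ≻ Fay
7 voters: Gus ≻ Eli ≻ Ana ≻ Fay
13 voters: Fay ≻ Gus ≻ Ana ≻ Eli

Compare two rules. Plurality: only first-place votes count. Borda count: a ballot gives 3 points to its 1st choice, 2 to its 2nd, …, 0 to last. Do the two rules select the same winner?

Plurality first-place counts: Eli 0, Fay 13, Gus 7, Ana 6 → Fay.
Borda totals: Eli 20, Fay 39, Gus 59, Ana 38 → Gus.
The two rules disagree: plurality picks Fay, Borda picks Gus.

No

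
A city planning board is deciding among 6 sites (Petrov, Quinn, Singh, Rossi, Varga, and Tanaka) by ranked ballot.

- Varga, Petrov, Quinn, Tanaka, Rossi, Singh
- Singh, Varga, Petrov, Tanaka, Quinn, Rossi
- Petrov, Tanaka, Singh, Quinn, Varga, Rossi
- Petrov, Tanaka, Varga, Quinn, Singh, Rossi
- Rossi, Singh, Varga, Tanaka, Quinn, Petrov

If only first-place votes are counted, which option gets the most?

First-place vote totals:
  Petrov: 2
  Quinn: 0
  Singh: 1
  Rossi: 1
  Varga: 1
  Tanaka: 0
Petrov has the most first-place votes.

Petrov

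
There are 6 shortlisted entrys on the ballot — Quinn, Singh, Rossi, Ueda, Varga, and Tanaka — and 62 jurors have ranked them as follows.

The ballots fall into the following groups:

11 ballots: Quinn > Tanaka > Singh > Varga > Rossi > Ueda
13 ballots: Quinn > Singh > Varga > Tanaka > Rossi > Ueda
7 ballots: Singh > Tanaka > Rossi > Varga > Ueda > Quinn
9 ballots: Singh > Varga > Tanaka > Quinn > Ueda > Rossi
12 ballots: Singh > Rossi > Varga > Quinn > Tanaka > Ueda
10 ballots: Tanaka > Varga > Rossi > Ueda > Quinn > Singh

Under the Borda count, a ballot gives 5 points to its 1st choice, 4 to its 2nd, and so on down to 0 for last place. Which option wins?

Singh

Borda scores:
  Quinn: 11·5 + 13·5 + 7·0 + 9·2 + 12·2 + 10·1 = 172
  Singh: 11·3 + 13·4 + 7·5 + 9·5 + 12·5 + 10·0 = 225
  Rossi: 11·1 + 13·1 + 7·3 + 9·0 + 12·4 + 10·3 = 123
  Ueda: 11·0 + 13·0 + 7·1 + 9·1 + 12·0 + 10·2 = 36
  Varga: 11·2 + 13·3 + 7·2 + 9·4 + 12·3 + 10·4 = 187
  Tanaka: 11·4 + 13·2 + 7·4 + 9·3 + 12·1 + 10·5 = 187
Singh has the highest total.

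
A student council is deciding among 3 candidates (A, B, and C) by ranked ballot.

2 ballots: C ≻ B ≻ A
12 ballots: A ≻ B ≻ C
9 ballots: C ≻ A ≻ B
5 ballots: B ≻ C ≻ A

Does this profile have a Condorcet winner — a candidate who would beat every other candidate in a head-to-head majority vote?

Head-to-head results (28 voters total):
A vs B: A wins 21–7.
A vs C: C wins 16–12.
B vs C: B wins 17–11.
No candidate beats all others: A beats B beats C beats A, a majority cycle.

No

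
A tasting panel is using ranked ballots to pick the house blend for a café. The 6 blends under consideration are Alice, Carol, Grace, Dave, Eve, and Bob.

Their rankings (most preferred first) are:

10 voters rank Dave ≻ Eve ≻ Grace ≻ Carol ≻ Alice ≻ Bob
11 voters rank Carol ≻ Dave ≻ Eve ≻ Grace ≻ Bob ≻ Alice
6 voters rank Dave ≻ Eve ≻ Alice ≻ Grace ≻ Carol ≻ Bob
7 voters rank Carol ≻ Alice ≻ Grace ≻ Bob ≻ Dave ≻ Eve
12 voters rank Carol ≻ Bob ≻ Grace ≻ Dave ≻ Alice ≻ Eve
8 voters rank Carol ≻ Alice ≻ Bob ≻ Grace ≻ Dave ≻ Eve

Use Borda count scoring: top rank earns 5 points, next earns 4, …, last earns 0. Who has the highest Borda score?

Borda scores:
  Alice: 10·1 + 11·0 + 6·3 + 7·4 + 12·1 + 8·4 = 100
  Carol: 10·2 + 11·5 + 6·1 + 7·5 + 12·5 + 8·5 = 216
  Grace: 10·3 + 11·2 + 6·2 + 7·3 + 12·3 + 8·2 = 137
  Dave: 10·5 + 11·4 + 6·5 + 7·1 + 12·2 + 8·1 = 163
  Eve: 10·4 + 11·3 + 6·4 + 7·0 + 12·0 + 8·0 = 97
  Bob: 10·0 + 11·1 + 6·0 + 7·2 + 12·4 + 8·3 = 97
Carol has the highest total.

Carol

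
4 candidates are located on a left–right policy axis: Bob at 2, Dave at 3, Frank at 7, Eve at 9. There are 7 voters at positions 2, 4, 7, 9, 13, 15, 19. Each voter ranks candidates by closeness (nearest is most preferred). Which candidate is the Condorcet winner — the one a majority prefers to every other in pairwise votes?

Eve

With single-peaked preferences on a line, the Condorcet winner is the candidate closest to the median voter.
The median voter (position 9) is closest to Eve at 9.
Check: Eve vs Bob — voters closer to Eve: 5 of 7.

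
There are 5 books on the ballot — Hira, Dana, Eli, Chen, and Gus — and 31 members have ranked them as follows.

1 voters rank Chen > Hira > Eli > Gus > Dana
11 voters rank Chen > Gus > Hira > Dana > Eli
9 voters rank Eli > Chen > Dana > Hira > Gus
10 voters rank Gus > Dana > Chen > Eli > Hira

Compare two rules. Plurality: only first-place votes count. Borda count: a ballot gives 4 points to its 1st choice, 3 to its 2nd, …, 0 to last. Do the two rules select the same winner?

Yes

Plurality first-place counts: Hira 0, Dana 0, Eli 9, Chen 12, Gus 10 → Chen.
Borda totals: Hira 34, Dana 59, Eli 48, Chen 95, Gus 74 → Chen.
The two rules agree on Chen.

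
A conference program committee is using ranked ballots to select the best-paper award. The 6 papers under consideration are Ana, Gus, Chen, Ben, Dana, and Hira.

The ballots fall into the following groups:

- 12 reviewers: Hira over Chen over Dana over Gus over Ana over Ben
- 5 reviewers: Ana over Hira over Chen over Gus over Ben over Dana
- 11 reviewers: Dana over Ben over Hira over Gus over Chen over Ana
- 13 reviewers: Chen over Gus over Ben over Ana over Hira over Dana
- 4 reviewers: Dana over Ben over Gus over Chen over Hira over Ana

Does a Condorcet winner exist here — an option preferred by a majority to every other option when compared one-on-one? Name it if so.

No Condorcet winner

Head-to-head results (45 voters total):
Ana vs Gus: Gus wins 40–5.
Ana vs Chen: Chen wins 40–5.
Ana vs Ben: Ben wins 28–17.
Ana vs Dana: Dana wins 27–18.
Ana vs Hira: Hira wins 27–18.
Gus vs Chen: Chen wins 30–15.
Gus vs Ben: Gus wins 30–15.
Gus vs Dana: Dana wins 27–18.
Gus vs Hira: Hira wins 28–17.
Chen vs Ben: Chen wins 30–15.
Chen vs Dana: Chen wins 30–15.
Chen vs Hira: Hira wins 28–17.
Ben vs Dana: Dana wins 27–18.
Ben vs Hira: Ben wins 28–17.
Dana vs Hira: Hira wins 30–15.
No candidate beats all others: Gus beats Ben beats Hira beats Gus, a majority cycle.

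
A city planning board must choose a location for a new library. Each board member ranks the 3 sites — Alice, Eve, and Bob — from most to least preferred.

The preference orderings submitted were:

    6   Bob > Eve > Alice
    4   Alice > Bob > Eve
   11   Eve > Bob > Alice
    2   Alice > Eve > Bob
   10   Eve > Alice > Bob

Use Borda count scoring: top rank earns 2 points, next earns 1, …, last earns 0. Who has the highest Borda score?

Eve

Borda scores:
  Alice: 6·0 + 4·2 + 11·0 + 2·2 + 10·1 = 22
  Eve: 6·1 + 4·0 + 11·2 + 2·1 + 10·2 = 50
  Bob: 6·2 + 4·1 + 11·1 + 2·0 + 10·0 = 27
Eve has the highest total.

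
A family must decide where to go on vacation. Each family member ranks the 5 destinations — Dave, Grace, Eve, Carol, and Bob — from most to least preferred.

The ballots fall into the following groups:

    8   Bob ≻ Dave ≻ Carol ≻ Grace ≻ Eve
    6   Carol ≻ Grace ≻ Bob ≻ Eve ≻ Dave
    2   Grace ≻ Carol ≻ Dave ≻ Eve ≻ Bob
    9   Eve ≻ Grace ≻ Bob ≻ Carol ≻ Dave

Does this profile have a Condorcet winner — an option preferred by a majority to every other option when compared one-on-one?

Head-to-head results (25 voters total):
Dave vs Grace: Grace wins 17–8.
Dave vs Eve: Eve wins 15–10.
Dave vs Carol: Carol wins 17–8.
Dave vs Bob: Bob wins 23–2.
Grace vs Eve: Grace wins 16–9.
Grace vs Carol: Carol wins 14–11.
Grace vs Bob: Grace wins 17–8.
Eve vs Carol: Carol wins 16–9.
Eve vs Bob: Bob wins 14–11.
Carol vs Bob: Bob wins 17–8.
No candidate beats all others: Grace beats Bob beats Carol beats Grace, a majority cycle.

No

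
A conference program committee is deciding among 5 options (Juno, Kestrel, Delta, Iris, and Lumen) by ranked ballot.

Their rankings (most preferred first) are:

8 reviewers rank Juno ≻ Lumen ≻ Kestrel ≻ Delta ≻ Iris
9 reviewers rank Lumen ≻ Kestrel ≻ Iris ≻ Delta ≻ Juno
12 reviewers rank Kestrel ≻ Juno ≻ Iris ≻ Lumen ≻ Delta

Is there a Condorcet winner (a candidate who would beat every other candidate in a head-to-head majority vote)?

Head-to-head results (29 voters total):
Juno vs Kestrel: Kestrel wins 21–8.
Juno vs Delta: Juno wins 20–9.
Juno vs Iris: Juno wins 20–9.
Juno vs Lumen: Juno wins 20–9.
Kestrel vs Delta: Kestrel wins 29–0.
Kestrel vs Iris: Kestrel wins 29–0.
Kestrel vs Lumen: Lumen wins 17–12.
Delta vs Iris: Iris wins 21–8.
Delta vs Lumen: Lumen wins 29–0.
Iris vs Lumen: Lumen wins 17–12.
No candidate beats all others: Juno beats Lumen beats Kestrel beats Juno, a majority cycle.

No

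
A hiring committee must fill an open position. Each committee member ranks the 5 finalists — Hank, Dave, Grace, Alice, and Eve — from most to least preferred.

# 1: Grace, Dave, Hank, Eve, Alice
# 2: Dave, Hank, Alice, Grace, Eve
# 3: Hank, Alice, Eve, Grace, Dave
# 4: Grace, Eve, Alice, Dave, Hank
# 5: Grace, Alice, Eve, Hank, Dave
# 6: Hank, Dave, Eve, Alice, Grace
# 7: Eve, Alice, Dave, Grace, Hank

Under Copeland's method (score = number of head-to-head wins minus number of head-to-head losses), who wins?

Pairwise results:
  Hank vs Dave: Dave wins 4–3.
  Hank vs Grace: Grace wins 4–3.
  Hank vs Alice: Hank wins 4–3.
  Hank vs Eve: Hank wins 4–3.
  Dave vs Grace: Grace wins 4–3.
  Dave vs Alice: Alice wins 4–3.
  Dave vs Eve: Eve wins 4–3.
  Grace vs Alice: Alice wins 4–3.
  Grace vs Eve: Grace wins 4–3.
  Alice vs Eve: Eve wins 4–3.
Copeland scores (wins − losses):
  Hank: 2 − 2 = 0
  Dave: 1 − 3 = -2
  Grace: 3 − 1 = 2
  Alice: 2 − 2 = 0
  Eve: 2 − 2 = 0
Grace has the best Copeland score.

Grace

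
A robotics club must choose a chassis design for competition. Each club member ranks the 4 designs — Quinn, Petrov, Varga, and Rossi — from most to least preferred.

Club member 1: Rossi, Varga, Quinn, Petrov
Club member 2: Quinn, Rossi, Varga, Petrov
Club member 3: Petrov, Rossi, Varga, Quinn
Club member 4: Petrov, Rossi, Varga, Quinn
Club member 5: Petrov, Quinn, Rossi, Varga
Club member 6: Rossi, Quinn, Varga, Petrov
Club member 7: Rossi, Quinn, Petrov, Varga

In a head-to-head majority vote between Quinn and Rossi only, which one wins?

Rossi

Ballots ranking Quinn above Rossi: 2.
Ballots ranking Rossi above Quinn: 5.
Rossi wins the head-to-head, 5–2.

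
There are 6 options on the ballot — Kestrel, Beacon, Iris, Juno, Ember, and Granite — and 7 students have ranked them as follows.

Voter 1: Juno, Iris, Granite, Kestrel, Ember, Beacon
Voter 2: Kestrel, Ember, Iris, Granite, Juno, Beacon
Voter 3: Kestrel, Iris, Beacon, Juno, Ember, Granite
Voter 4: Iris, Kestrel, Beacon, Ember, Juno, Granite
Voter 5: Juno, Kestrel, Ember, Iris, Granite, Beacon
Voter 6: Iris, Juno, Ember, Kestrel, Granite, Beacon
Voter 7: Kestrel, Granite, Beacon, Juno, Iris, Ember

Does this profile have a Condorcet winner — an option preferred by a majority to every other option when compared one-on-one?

Head-to-head results (7 voters total):
Kestrel vs Beacon: Kestrel wins 7–0.
Kestrel vs Iris: Kestrel wins 4–3.
Kestrel vs Juno: Kestrel wins 4–3.
Kestrel vs Ember: Kestrel wins 6–1.
Kestrel vs Granite: Kestrel wins 6–1.
Beacon vs Iris: Iris wins 6–1.
Beacon vs Juno: Juno wins 4–3.
Beacon vs Ember: Ember wins 4–3.
Beacon vs Granite: Granite wins 5–2.
Iris vs Juno: Iris wins 4–3.
Iris vs Ember: Iris wins 5–2.
Iris vs Granite: Iris wins 6–1.
Juno vs Ember: Juno wins 5–2.
Juno vs Granite: Juno wins 5–2.
Ember vs Granite: Ember wins 5–2.
Kestrel beats each rival — Beacon (7–0), Iris (4–3), Juno (4–3), Ember (6–1), Granite (6–1) — so Kestrel is the Condorcet winner.

Yes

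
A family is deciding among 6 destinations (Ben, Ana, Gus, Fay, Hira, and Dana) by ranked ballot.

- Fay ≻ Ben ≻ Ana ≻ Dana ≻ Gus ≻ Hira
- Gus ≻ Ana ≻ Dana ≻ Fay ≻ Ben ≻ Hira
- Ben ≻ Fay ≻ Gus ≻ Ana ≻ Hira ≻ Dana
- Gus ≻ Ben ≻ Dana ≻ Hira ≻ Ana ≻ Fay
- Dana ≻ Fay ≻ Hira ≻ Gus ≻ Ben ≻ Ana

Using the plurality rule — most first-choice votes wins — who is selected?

First-place vote totals:
  Ben: 1
  Ana: 0
  Gus: 2
  Fay: 1
  Hira: 0
  Dana: 1
Gus has the most first-place votes.

Gus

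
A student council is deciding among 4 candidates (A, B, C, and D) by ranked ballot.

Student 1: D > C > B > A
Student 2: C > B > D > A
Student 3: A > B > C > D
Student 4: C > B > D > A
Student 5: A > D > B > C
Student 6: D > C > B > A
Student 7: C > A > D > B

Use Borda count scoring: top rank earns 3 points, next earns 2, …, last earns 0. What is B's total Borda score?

9

Borda scores:
  A: 0 + 0 + 3 + 0 + 3 + 0 + 2 = 8
  B: 1 + 2 + 2 + 2 + 1 + 1 + 0 = 9
  C: 2 + 3 + 1 + 3 + 0 + 2 + 3 = 14
  D: 3 + 1 + 0 + 1 + 2 + 3 + 1 = 11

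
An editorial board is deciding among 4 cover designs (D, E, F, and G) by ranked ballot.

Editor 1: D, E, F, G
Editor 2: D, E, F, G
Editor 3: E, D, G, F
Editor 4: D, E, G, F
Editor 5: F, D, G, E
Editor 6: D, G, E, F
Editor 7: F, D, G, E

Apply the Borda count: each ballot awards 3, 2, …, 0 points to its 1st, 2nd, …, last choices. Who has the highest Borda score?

Borda scores:
  D: 3 + 3 + 2 + 3 + 2 + 3 + 2 = 18
  E: 2 + 2 + 3 + 2 + 0 + 1 + 0 = 10
  F: 1 + 1 + 0 + 0 + 3 + 0 + 3 = 8
  G: 0 + 0 + 1 + 1 + 1 + 2 + 1 = 6
D has the highest total.

D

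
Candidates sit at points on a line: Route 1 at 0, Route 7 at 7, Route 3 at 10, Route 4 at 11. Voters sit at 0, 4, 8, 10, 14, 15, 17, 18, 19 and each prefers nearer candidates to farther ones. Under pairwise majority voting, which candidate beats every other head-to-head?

With single-peaked preferences on a line, the Condorcet winner is the candidate closest to the median voter.
The median voter (position 14) is closest to Route 4 at 11.
Check: Route 4 vs Route 1 — voters closer to Route 4: 7 of 9.

Route 4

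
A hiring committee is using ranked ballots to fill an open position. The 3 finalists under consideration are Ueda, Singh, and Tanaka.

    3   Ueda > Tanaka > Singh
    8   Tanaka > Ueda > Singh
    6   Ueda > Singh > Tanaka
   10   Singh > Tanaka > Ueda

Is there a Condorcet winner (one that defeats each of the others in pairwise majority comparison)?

Head-to-head results (27 voters total):
Ueda vs Singh: Ueda wins 17–10.
Ueda vs Tanaka: Tanaka wins 18–9.
Singh vs Tanaka: Singh wins 16–11.
No candidate beats all others: Ueda beats Singh beats Tanaka beats Ueda, a majority cycle.

No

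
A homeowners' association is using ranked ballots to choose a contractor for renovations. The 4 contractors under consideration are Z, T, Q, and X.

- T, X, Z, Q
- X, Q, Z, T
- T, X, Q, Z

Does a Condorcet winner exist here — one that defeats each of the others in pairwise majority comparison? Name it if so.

Head-to-head results (3 voters total):
Z vs T: T wins 2–1.
Z vs Q: Q wins 2–1.
Z vs X: X wins 3–0.
T vs Q: T wins 2–1.
T vs X: T wins 2–1.
Q vs X: X wins 3–0.
T beats each rival — Z (2–1), Q (2–1), X (2–1) — so T is the Condorcet winner.

T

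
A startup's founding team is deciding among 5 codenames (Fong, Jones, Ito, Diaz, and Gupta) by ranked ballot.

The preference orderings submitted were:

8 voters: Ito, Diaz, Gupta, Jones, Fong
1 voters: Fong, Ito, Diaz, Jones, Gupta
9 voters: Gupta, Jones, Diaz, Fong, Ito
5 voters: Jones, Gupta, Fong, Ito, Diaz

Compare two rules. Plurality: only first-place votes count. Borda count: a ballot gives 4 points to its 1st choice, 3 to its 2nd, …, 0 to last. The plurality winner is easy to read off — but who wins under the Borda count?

Plurality first-place counts: Fong 1, Jones 5, Ito 8, Diaz 0, Gupta 9 → Gupta.
Borda totals: Fong 23, Jones 56, Ito 40, Diaz 44, Gupta 67 → Gupta.

Gupta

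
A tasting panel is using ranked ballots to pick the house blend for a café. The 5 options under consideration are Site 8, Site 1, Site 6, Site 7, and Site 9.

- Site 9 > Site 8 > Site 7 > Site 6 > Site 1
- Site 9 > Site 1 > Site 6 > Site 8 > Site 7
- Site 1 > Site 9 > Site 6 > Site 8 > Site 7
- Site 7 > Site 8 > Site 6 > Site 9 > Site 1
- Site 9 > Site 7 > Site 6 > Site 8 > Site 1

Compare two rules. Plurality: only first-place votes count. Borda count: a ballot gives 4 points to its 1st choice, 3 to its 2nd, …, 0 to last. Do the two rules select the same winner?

Yes

Plurality first-place counts: Site 8 0, Site 1 1, Site 6 0, Site 7 1, Site 9 3 → Site 9.
Borda totals: Site 8 9, Site 1 7, Site 6 9, Site 7 9, Site 9 16 → Site 9.
The two rules agree on Site 9.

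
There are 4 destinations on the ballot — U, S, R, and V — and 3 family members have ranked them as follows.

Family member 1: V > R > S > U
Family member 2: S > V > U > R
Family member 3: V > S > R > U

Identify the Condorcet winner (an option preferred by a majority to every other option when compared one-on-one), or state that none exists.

V

Head-to-head results (3 voters total):
U vs S: S wins 3–0.
U vs R: R wins 2–1.
U vs V: V wins 3–0.
S vs R: S wins 2–1.
S vs V: V wins 2–1.
R vs V: V wins 3–0.
V beats each rival — U (3–0), S (2–1), R (3–0) — so V is the Condorcet winner.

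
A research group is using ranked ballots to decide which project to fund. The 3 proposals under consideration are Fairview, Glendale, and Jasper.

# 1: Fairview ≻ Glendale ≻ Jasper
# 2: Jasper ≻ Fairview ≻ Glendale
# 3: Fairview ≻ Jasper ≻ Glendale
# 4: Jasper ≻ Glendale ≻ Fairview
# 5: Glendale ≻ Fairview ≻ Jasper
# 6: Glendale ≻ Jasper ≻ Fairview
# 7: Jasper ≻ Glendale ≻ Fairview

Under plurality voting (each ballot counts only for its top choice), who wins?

Jasper

First-place vote totals:
  Fairview: 2
  Glendale: 2
  Jasper: 3
Jasper has the most first-place votes.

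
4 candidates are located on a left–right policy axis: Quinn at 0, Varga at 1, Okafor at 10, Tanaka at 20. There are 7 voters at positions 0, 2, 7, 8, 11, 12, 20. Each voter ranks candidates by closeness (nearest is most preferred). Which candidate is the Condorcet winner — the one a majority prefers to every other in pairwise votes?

Okafor

With single-peaked preferences on a line, the Condorcet winner is the candidate closest to the median voter.
The median voter (position 8) is closest to Okafor at 10.
Check: Okafor vs Varga — voters closer to Okafor: 5 of 7.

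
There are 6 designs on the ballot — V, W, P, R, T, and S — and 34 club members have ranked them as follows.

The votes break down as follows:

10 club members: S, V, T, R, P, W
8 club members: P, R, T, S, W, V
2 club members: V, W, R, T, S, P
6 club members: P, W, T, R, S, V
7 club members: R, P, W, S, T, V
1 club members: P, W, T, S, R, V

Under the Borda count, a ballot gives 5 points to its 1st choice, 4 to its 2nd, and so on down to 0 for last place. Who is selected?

Borda scores:
  V: 10·4 + 8·0 + 2·5 + 6·0 + 7·0 + 0 = 50
  W: 10·0 + 8·1 + 2·4 + 6·4 + 7·3 + 4 = 65
  P: 10·1 + 8·5 + 2·0 + 6·5 + 7·4 + 5 = 113
  R: 10·2 + 8·4 + 2·3 + 6·2 + 7·5 + 1 = 106
  T: 10·3 + 8·3 + 2·2 + 6·3 + 7·1 + 3 = 86
  S: 10·5 + 8·2 + 2·1 + 6·1 + 7·2 + 2 = 90
P has the highest total.

P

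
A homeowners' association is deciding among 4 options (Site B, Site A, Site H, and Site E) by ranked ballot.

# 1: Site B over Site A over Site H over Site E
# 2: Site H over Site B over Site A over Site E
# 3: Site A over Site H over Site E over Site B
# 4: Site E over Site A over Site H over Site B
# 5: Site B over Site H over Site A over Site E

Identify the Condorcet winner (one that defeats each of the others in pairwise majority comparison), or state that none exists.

Head-to-head results (5 voters total):
Site B vs Site A: Site B wins 3–2.
Site B vs Site H: Site H wins 3–2.
Site B vs Site E: Site B wins 3–2.
Site A vs Site H: Site A wins 3–2.
Site A vs Site E: Site A wins 4–1.
Site H vs Site E: Site H wins 4–1.
No candidate beats all others: Site B beats Site A beats Site H beats Site B, a majority cycle.

No Condorcet winner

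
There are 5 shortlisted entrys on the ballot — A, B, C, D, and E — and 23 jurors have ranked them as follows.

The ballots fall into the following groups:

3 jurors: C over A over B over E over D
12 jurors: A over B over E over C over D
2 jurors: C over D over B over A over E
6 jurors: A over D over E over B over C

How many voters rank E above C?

18

Ballots ranking E above C: 12+6 = 18.
Ballots ranking C above E: 3+2 = 5.
So 18 of 23 voters prefer E to C.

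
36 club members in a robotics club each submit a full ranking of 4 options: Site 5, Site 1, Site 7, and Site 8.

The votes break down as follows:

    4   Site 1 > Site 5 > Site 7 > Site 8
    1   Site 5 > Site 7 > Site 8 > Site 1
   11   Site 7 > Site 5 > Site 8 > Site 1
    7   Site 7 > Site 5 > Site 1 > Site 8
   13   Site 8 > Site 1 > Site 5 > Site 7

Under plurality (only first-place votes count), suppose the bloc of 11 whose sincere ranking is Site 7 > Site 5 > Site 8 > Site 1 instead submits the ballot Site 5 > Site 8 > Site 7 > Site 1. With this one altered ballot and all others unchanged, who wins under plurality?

Site 8

First-place totals with the altered ballot: Site 5 12, Site 1 4, Site 7 7, Site 8 13.
The switch changes the winner from Site 7 to Site 8.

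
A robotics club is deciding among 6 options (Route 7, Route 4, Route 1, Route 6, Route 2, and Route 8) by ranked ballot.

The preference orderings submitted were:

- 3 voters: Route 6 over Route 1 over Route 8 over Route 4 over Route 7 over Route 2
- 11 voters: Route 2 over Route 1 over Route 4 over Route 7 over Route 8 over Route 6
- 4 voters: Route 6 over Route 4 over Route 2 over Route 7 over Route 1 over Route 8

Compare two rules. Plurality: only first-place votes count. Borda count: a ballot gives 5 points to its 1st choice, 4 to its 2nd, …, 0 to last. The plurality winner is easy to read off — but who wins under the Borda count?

Plurality first-place counts: Route 7 0, Route 4 0, Route 1 0, Route 6 7, Route 2 11, Route 8 0 → Route 2.
Borda totals: Route 7 33, Route 4 55, Route 1 60, Route 6 35, Route 2 67, Route 8 20 → Route 2.

Route 2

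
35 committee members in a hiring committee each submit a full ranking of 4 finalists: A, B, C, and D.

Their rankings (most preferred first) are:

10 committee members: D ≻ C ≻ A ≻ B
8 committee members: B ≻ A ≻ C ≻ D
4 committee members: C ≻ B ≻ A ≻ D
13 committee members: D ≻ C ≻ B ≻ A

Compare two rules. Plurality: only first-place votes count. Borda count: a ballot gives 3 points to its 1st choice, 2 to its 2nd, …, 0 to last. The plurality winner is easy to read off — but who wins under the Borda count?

Plurality first-place counts: A 0, B 8, C 4, D 23 → D.
Borda totals: A 30, B 45, C 66, D 69 → D.

D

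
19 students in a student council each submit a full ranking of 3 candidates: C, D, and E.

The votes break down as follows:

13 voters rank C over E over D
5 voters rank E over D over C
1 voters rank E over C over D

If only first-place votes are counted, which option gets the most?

C

First-place vote totals:
  C: 13
  D: 0
  E: 6
C has the most first-place votes.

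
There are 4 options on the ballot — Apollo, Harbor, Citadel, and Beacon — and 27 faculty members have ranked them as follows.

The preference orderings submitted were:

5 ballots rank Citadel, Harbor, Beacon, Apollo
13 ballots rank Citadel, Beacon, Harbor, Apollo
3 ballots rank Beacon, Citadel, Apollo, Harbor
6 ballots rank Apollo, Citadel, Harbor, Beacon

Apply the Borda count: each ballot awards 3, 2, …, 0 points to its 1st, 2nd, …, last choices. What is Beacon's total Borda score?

Borda scores:
  Apollo: 5·0 + 13·0 + 3·1 + 6·3 = 21
  Harbor: 5·2 + 13·1 + 3·0 + 6·1 = 29
  Citadel: 5·3 + 13·3 + 3·2 + 6·2 = 72
  Beacon: 5·1 + 13·2 + 3·3 + 6·0 = 40

40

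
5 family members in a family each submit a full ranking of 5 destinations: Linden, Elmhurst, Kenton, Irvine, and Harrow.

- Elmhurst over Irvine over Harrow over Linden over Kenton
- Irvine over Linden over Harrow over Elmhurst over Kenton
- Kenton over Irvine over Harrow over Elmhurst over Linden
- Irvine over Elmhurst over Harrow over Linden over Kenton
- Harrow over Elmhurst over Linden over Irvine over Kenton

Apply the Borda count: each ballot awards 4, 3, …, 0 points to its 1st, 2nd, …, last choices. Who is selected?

Borda scores:
  Linden: 1 + 3 + 0 + 1 + 2 = 7
  Elmhurst: 4 + 1 + 1 + 3 + 3 = 12
  Kenton: 0 + 0 + 4 + 0 + 0 = 4
  Irvine: 3 + 4 + 3 + 4 + 1 = 15
  Harrow: 2 + 2 + 2 + 2 + 4 = 12
Irvine has the highest total.

Irvine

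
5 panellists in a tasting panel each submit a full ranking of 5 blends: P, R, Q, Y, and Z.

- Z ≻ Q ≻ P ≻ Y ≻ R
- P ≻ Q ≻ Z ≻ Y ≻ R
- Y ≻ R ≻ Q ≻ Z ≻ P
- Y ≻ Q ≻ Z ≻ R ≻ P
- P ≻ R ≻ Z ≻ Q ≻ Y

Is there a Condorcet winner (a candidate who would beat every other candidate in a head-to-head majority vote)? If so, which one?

Q

Head-to-head results (5 voters total):
P vs R: P wins 3–2.
P vs Q: Q wins 3–2.
P vs Y: P wins 3–2.
P vs Z: Z wins 3–2.
R vs Q: Q wins 3–2.
R vs Y: Y wins 4–1.
R vs Z: Z wins 3–2.
Q vs Y: Q wins 3–2.
Q vs Z: Q wins 3–2.
Y vs Z: Z wins 3–2.
Q beats each rival — P (3–2), R (3–2), Y (3–2), Z (3–2) — so Q is the Condorcet winner.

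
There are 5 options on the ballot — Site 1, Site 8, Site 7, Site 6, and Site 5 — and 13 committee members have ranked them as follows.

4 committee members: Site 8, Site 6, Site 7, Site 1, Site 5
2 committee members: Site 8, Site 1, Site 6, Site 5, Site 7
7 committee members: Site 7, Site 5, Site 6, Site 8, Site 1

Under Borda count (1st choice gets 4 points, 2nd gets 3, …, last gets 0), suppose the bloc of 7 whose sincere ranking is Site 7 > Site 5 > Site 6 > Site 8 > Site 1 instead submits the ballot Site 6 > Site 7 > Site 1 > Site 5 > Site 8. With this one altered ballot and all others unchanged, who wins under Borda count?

Borda totals with the altered ballot: Site 1 24, Site 8 24, Site 7 29, Site 6 44, Site 5 9.
The switch changes the winner from Site 7 to Site 6.

Site 6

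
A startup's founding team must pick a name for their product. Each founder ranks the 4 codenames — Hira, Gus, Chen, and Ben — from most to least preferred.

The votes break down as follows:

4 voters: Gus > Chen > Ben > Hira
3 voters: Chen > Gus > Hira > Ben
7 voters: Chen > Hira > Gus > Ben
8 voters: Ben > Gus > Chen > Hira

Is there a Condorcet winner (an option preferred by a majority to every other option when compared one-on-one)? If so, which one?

Gus

Head-to-head results (22 voters total):
Hira vs Gus: Gus wins 15–7.
Hira vs Chen: Chen wins 22–0.
Hira vs Ben: Ben wins 12–10.
Gus vs Chen: Gus wins 12–10.
Gus vs Ben: Gus wins 14–8.
Chen vs Ben: Chen wins 14–8.
Gus beats each rival — Hira (15–7), Chen (12–10), Ben (14–8) — so Gus is the Condorcet winner.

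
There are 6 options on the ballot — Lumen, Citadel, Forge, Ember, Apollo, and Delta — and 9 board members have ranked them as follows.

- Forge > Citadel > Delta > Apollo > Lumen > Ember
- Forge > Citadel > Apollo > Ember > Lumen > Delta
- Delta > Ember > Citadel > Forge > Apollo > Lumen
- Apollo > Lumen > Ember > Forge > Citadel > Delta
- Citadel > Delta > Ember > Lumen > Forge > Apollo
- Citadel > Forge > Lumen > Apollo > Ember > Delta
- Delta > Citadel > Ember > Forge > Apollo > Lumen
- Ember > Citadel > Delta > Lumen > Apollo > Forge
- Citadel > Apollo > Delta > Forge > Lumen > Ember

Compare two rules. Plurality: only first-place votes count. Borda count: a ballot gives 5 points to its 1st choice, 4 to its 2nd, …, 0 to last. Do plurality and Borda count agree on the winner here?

Yes

Plurality first-place counts: Lumen 0, Citadel 3, Forge 2, Ember 1, Apollo 1, Delta 2 → Citadel.
Borda totals: Lumen 14, Citadel 35, Forge 23, Ember 21, Apollo 19, Delta 23 → Citadel.
The two rules agree on Citadel.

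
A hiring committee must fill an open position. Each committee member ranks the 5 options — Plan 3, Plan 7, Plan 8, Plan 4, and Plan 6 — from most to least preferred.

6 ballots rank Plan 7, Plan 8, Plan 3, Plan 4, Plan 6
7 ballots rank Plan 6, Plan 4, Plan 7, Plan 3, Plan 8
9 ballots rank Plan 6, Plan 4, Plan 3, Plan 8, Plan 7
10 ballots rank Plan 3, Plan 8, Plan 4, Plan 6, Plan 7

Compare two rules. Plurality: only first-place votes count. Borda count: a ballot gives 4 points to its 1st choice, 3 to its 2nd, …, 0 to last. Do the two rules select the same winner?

No

Plurality first-place counts: Plan 3 10, Plan 7 6, Plan 8 0, Plan 4 0, Plan 6 16 → Plan 6.
Borda totals: Plan 3 77, Plan 7 38, Plan 8 57, Plan 4 74, Plan 6 74 → Plan 3.
The two rules disagree: plurality picks Plan 6, Borda picks Plan 3.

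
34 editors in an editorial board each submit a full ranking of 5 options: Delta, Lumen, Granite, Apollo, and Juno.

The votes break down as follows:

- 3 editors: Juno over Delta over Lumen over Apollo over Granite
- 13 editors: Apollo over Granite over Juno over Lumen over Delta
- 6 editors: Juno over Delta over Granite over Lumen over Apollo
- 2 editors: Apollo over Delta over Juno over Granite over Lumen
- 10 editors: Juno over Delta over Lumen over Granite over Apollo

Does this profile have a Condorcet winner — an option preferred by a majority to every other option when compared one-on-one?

Yes

Head-to-head results (34 voters total):
Delta vs Lumen: Delta wins 21–13.
Delta vs Granite: Delta wins 21–13.
Delta vs Apollo: Delta wins 19–15.
Delta vs Juno: Juno wins 32–2.
Lumen vs Granite: Granite wins 21–13.
Lumen vs Apollo: Lumen wins 19–15.
Lumen vs Juno: Juno wins 34–0.
Granite vs Apollo: Apollo wins 18–16.
Granite vs Juno: Juno wins 21–13.
Apollo vs Juno: Juno wins 19–15.
Juno beats each rival — Delta (32–2), Lumen (34–0), Granite (21–13), Apollo (19–15) — so Juno is the Condorcet winner.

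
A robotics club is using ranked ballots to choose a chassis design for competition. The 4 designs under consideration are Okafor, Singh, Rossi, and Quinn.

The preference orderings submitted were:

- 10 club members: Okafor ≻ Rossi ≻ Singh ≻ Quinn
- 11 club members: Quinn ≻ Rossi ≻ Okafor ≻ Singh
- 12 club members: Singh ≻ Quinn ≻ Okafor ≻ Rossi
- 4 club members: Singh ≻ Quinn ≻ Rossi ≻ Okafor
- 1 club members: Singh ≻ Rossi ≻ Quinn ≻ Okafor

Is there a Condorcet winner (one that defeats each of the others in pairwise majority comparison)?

No

Head-to-head results (38 voters total):
Okafor vs Singh: Okafor wins 21–17.
Okafor vs Rossi: Okafor wins 22–16.
Okafor vs Quinn: Quinn wins 28–10.
Singh vs Rossi: Rossi wins 21–17.
Singh vs Quinn: Singh wins 27–11.
Rossi vs Quinn: Quinn wins 27–11.
No candidate beats all others: Okafor beats Singh beats Quinn beats Okafor, a majority cycle.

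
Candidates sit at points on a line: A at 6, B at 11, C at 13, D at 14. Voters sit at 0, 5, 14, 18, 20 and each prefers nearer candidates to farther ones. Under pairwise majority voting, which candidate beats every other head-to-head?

D

With single-peaked preferences on a line, the Condorcet winner is the candidate closest to the median voter.
The median voter (position 14) is closest to D at 14.
Check: D vs B — voters closer to D: 3 of 5.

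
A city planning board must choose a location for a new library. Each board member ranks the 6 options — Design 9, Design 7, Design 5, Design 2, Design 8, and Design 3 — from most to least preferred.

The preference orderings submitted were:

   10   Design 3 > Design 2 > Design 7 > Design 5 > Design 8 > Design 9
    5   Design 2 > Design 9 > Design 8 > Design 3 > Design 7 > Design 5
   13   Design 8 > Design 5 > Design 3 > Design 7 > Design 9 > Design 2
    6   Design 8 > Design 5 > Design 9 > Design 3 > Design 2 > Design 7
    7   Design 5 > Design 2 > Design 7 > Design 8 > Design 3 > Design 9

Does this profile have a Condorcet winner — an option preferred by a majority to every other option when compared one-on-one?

Head-to-head results (41 voters total):
Design 9 vs Design 7: Design 7 wins 30–11.
Design 9 vs Design 5: Design 5 wins 36–5.
Design 9 vs Design 2: Design 2 wins 22–19.
Design 9 vs Design 8: Design 8 wins 36–5.
Design 9 vs Design 3: Design 3 wins 30–11.
Design 7 vs Design 5: Design 5 wins 26–15.
Design 7 vs Design 2: Design 2 wins 28–13.
Design 7 vs Design 8: Design 8 wins 24–17.
Design 7 vs Design 3: Design 3 wins 34–7.
Design 5 vs Design 2: Design 5 wins 26–15.
Design 5 vs Design 8: Design 8 wins 24–17.
Design 5 vs Design 3: Design 5 wins 26–15.
Design 2 vs Design 8: Design 2 wins 22–19.
Design 2 vs Design 3: Design 3 wins 29–12.
Design 8 vs Design 3: Design 8 wins 31–10.
No candidate beats all others: Design 5 beats Design 2 beats Design 8 beats Design 5, a majority cycle.

No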